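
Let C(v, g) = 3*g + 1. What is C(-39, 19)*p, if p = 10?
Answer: 580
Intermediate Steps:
C(v, g) = 1 + 3*g
C(-39, 19)*p = (1 + 3*19)*10 = (1 + 57)*10 = 58*10 = 580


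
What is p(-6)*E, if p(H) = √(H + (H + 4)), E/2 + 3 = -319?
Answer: -1288*I*√2 ≈ -1821.5*I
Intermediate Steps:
E = -644 (E = -6 + 2*(-319) = -6 - 638 = -644)
p(H) = √(4 + 2*H) (p(H) = √(H + (4 + H)) = √(4 + 2*H))
p(-6)*E = √(4 + 2*(-6))*(-644) = √(4 - 12)*(-644) = √(-8)*(-644) = (2*I*√2)*(-644) = -1288*I*√2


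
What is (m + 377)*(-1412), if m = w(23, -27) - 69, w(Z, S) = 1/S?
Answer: -11740780/27 ≈ -4.3484e+5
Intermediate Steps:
m = -1864/27 (m = 1/(-27) - 69 = -1/27 - 69 = -1864/27 ≈ -69.037)
(m + 377)*(-1412) = (-1864/27 + 377)*(-1412) = (8315/27)*(-1412) = -11740780/27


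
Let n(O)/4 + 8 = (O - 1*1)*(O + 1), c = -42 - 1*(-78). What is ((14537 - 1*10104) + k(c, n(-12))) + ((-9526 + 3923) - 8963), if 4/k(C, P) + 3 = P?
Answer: -5441417/537 ≈ -10133.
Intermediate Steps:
c = 36 (c = -42 + 78 = 36)
n(O) = -32 + 4*(1 + O)*(-1 + O) (n(O) = -32 + 4*((O - 1*1)*(O + 1)) = -32 + 4*((O - 1)*(1 + O)) = -32 + 4*((-1 + O)*(1 + O)) = -32 + 4*((1 + O)*(-1 + O)) = -32 + 4*(1 + O)*(-1 + O))
k(C, P) = 4/(-3 + P)
((14537 - 1*10104) + k(c, n(-12))) + ((-9526 + 3923) - 8963) = ((14537 - 1*10104) + 4/(-3 + (-36 + 4*(-12)**2))) + ((-9526 + 3923) - 8963) = ((14537 - 10104) + 4/(-3 + (-36 + 4*144))) + (-5603 - 8963) = (4433 + 4/(-3 + (-36 + 576))) - 14566 = (4433 + 4/(-3 + 540)) - 14566 = (4433 + 4/537) - 14566 = 2380525/537 - 14566 = -5441417/537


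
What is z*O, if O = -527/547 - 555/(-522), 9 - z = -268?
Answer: 2630669/95178 ≈ 27.639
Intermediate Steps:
z = 277 (z = 9 - 1*(-268) = 9 + 268 = 277)
O = 9497/95178 (O = -527*1/547 - 555*(-1/522) = -527/547 + 185/174 = 9497/95178 ≈ 0.099782)
z*O = 277*(9497/95178) = 2630669/95178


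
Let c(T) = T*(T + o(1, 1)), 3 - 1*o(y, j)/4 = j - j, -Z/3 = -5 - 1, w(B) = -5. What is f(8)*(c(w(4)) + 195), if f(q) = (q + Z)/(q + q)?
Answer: 260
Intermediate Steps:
Z = 18 (Z = -3*(-5 - 1) = -3*(-6) = 18)
o(y, j) = 12 (o(y, j) = 12 - 4*(j - j) = 12 - 4*0 = 12 + 0 = 12)
c(T) = T*(12 + T) (c(T) = T*(T + 12) = T*(12 + T))
f(q) = (18 + q)/(2*q) (f(q) = (q + 18)/(q + q) = (18 + q)/((2*q)) = (18 + q)*(1/(2*q)) = (18 + q)/(2*q))
f(8)*(c(w(4)) + 195) = ((½)*(18 + 8)/8)*(-5*(12 - 5) + 195) = ((½)*(⅛)*26)*(-5*7 + 195) = 13*(-35 + 195)/8 = (13/8)*160 = 260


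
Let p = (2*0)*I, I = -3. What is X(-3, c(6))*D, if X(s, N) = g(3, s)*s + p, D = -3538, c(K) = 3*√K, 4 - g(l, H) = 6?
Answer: -21228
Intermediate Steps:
g(l, H) = -2 (g(l, H) = 4 - 1*6 = 4 - 6 = -2)
p = 0 (p = (2*0)*(-3) = 0*(-3) = 0)
X(s, N) = -2*s (X(s, N) = -2*s + 0 = -2*s)
X(-3, c(6))*D = -2*(-3)*(-3538) = 6*(-3538) = -21228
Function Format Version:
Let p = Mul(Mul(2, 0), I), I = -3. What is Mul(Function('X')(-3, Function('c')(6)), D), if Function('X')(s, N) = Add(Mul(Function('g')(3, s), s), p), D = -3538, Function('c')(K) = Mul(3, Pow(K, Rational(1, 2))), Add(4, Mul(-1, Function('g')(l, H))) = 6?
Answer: -21228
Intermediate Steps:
Function('g')(l, H) = -2 (Function('g')(l, H) = Add(4, Mul(-1, 6)) = Add(4, -6) = -2)
p = 0 (p = Mul(Mul(2, 0), -3) = Mul(0, -3) = 0)
Function('X')(s, N) = Mul(-2, s) (Function('X')(s, N) = Add(Mul(-2, s), 0) = Mul(-2, s))
Mul(Function('X')(-3, Function('c')(6)), D) = Mul(Mul(-2, -3), -3538) = Mul(6, -3538) = -21228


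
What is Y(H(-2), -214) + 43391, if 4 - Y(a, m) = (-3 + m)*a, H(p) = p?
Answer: 42961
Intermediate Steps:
Y(a, m) = 4 - a*(-3 + m) (Y(a, m) = 4 - (-3 + m)*a = 4 - a*(-3 + m))
Y(H(-2), -214) + 43391 = (4 + 3*(-2) - 1*(-2)*(-214)) + 43391 = (4 - 6 - 428) + 43391 = -430 + 43391 = 42961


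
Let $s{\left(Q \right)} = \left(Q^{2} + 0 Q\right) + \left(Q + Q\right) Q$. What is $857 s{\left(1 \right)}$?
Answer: $2571$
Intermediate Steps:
$s{\left(Q \right)} = 3 Q^{2}$ ($s{\left(Q \right)} = \left(Q^{2} + 0\right) + 2 Q Q = Q^{2} + 2 Q^{2} = 3 Q^{2}$)
$857 s{\left(1 \right)} = 857 \cdot 3 \cdot 1^{2} = 857 \cdot 3 \cdot 1 = 857 \cdot 3 = 2571$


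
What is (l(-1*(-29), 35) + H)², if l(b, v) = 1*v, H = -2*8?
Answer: 361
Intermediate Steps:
H = -16
l(b, v) = v
(l(-1*(-29), 35) + H)² = (35 - 16)² = 19² = 361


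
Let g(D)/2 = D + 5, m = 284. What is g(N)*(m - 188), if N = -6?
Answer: -192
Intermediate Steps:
g(D) = 10 + 2*D (g(D) = 2*(D + 5) = 2*(5 + D) = 10 + 2*D)
g(N)*(m - 188) = (10 + 2*(-6))*(284 - 188) = (10 - 12)*96 = -2*96 = -192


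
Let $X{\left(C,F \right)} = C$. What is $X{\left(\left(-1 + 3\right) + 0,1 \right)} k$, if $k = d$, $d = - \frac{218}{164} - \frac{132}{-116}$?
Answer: $- \frac{455}{1189} \approx -0.38267$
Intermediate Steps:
$d = - \frac{455}{2378}$ ($d = \left(-218\right) \frac{1}{164} - - \frac{33}{29} = - \frac{109}{82} + \frac{33}{29} = - \frac{455}{2378} \approx -0.19134$)
$k = - \frac{455}{2378} \approx -0.19134$
$X{\left(\left(-1 + 3\right) + 0,1 \right)} k = \left(\left(-1 + 3\right) + 0\right) \left(- \frac{455}{2378}\right) = \left(2 + 0\right) \left(- \frac{455}{2378}\right) = 2 \left(- \frac{455}{2378}\right) = - \frac{455}{1189}$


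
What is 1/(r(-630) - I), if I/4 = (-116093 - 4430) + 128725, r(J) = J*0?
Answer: -1/32808 ≈ -3.0480e-5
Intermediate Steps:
r(J) = 0
I = 32808 (I = 4*((-116093 - 4430) + 128725) = 4*(-120523 + 128725) = 4*8202 = 32808)
1/(r(-630) - I) = 1/(0 - 1*32808) = 1/(0 - 32808) = 1/(-32808) = -1/32808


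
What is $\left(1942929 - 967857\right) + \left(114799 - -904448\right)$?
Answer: $1994319$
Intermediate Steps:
$\left(1942929 - 967857\right) + \left(114799 - -904448\right) = 975072 + \left(114799 + 904448\right) = 975072 + 1019247 = 1994319$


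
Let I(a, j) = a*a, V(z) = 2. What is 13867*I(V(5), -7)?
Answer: 55468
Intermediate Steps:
I(a, j) = a²
13867*I(V(5), -7) = 13867*2² = 13867*4 = 55468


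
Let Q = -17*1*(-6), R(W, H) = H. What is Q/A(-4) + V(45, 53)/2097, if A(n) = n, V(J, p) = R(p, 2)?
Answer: -106943/4194 ≈ -25.499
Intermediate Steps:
V(J, p) = 2
Q = 102 (Q = -17*(-6) = 102)
Q/A(-4) + V(45, 53)/2097 = 102/(-4) + 2/2097 = 102*(-¼) + 2*(1/2097) = -51/2 + 2/2097 = -106943/4194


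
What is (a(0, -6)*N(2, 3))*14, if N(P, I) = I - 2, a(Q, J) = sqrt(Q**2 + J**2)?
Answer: 84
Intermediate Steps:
a(Q, J) = sqrt(J**2 + Q**2)
N(P, I) = -2 + I
(a(0, -6)*N(2, 3))*14 = (sqrt((-6)**2 + 0**2)*(-2 + 3))*14 = (sqrt(36 + 0)*1)*14 = (sqrt(36)*1)*14 = (6*1)*14 = 6*14 = 84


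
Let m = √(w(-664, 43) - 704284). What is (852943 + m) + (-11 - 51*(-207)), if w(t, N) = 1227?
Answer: 863489 + I*√703057 ≈ 8.6349e+5 + 838.49*I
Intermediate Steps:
m = I*√703057 (m = √(1227 - 704284) = √(-703057) = I*√703057 ≈ 838.49*I)
(852943 + m) + (-11 - 51*(-207)) = (852943 + I*√703057) + (-11 - 51*(-207)) = (852943 + I*√703057) + (-11 + 10557) = (852943 + I*√703057) + 10546 = 863489 + I*√703057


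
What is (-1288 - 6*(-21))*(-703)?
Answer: 816886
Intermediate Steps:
(-1288 - 6*(-21))*(-703) = (-1288 + 126)*(-703) = -1162*(-703) = 816886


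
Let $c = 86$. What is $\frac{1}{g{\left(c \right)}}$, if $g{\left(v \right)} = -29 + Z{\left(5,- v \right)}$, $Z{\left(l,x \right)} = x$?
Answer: $- \frac{1}{115} \approx -0.0086956$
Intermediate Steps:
$g{\left(v \right)} = -29 - v$
$\frac{1}{g{\left(c \right)}} = \frac{1}{-29 - 86} = \frac{1}{-115} = - \frac{1}{115}$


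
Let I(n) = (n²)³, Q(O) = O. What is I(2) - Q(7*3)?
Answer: 43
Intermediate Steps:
I(n) = n⁶
I(2) - Q(7*3) = 2⁶ - 7*3 = 64 - 1*21 = 64 - 21 = 43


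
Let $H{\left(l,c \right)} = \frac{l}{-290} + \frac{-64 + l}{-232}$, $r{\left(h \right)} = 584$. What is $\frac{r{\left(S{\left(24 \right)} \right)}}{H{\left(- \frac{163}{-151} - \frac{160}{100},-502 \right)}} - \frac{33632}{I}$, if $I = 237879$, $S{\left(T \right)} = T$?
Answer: $\frac{4195140055904}{2010791187} \approx 2086.3$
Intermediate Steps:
$H{\left(l,c \right)} = \frac{8}{29} - \frac{9 l}{1160}$ ($H{\left(l,c \right)} = l \left(- \frac{1}{290}\right) + \left(-64 + l\right) \left(- \frac{1}{232}\right) = - \frac{l}{290} - \left(- \frac{8}{29} + \frac{l}{232}\right) = \frac{8}{29} - \frac{9 l}{1160}$)
$\frac{r{\left(S{\left(24 \right)} \right)}}{H{\left(- \frac{163}{-151} - \frac{160}{100},-502 \right)}} - \frac{33632}{I} = \frac{584}{\frac{8}{29} - \frac{9 \left(- \frac{163}{-151} - \frac{160}{100}\right)}{1160}} - \frac{33632}{237879} = \frac{584}{\frac{8}{29} - \frac{9 \left(\left(-163\right) \left(- \frac{1}{151}\right) - \frac{8}{5}\right)}{1160}} - \frac{33632}{237879} = \frac{584}{\frac{8}{29} - \frac{9 \left(\frac{163}{151} - \frac{8}{5}\right)}{1160}} - \frac{33632}{237879} = \frac{584}{\frac{8}{29} - - \frac{3537}{875800}} - \frac{33632}{237879} = \frac{584}{\frac{8}{29} + \frac{3537}{875800}} - \frac{33632}{237879} = \frac{584}{\frac{8453}{30200}} - \frac{33632}{237879} = 584 \cdot \frac{30200}{8453} - \frac{33632}{237879} = \frac{17636800}{8453} - \frac{33632}{237879} = \frac{4195140055904}{2010791187}$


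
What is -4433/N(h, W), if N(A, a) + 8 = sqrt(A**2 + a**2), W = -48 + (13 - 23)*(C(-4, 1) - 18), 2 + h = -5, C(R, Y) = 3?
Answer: 4433/(8 - sqrt(10453)) ≈ -47.039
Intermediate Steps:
h = -7 (h = -2 - 5 = -7)
W = 102 (W = -48 + (13 - 23)*(3 - 18) = -48 - 10*(-15) = -48 + 150 = 102)
N(A, a) = -8 + sqrt(A**2 + a**2)
-4433/N(h, W) = -4433/(-8 + sqrt((-7)**2 + 102**2)) = -4433/(-8 + sqrt(49 + 10404)) = -4433/(-8 + sqrt(10453))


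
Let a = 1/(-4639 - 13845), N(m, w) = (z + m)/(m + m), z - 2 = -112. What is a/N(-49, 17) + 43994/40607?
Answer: 64646225389/59671093146 ≈ 1.0834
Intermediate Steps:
z = -110 (z = 2 - 112 = -110)
N(m, w) = (-110 + m)/(2*m) (N(m, w) = (-110 + m)/(m + m) = (-110 + m)/((2*m)) = (-110 + m)*(1/(2*m)) = (-110 + m)/(2*m))
a = -1/18484 (a = 1/(-18484) = -1/18484 ≈ -5.4101e-5)
a/N(-49, 17) + 43994/40607 = -(-98/(-110 - 49))/18484 + 43994/40607 = -1/(18484*((½)*(-1/49)*(-159))) + 43994*(1/40607) = -1/(18484*159/98) + 43994/40607 = -1/18484*98/159 + 43994/40607 = -49/1469478 + 43994/40607 = 64646225389/59671093146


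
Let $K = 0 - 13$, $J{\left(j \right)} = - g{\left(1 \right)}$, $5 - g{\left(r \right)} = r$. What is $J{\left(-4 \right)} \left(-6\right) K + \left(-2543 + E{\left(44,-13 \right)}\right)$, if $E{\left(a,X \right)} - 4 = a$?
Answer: $-2807$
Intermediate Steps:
$g{\left(r \right)} = 5 - r$
$E{\left(a,X \right)} = 4 + a$
$J{\left(j \right)} = -4$ ($J{\left(j \right)} = - (5 - 1) = \left(-1\right) 4 = -4$)
$K = -13$ ($K = 0 - 13 = -13$)
$J{\left(-4 \right)} \left(-6\right) K + \left(-2543 + E{\left(44,-13 \right)}\right) = \left(-4\right) \left(-6\right) \left(-13\right) + \left(-2543 + \left(4 + 44\right)\right) = 24 \left(-13\right) + \left(-2543 + 48\right) = -312 - 2495 = -2807$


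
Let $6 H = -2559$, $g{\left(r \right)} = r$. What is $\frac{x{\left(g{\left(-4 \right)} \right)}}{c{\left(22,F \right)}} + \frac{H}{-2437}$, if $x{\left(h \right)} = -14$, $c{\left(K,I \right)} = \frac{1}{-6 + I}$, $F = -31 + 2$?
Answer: $\frac{2389113}{4874} \approx 490.17$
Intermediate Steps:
$F = -29$
$H = - \frac{853}{2}$ ($H = \frac{1}{6} \left(-2559\right) = - \frac{853}{2} \approx -426.5$)
$\frac{x{\left(g{\left(-4 \right)} \right)}}{c{\left(22,F \right)}} + \frac{H}{-2437} = - \frac{14}{\frac{1}{-6 - 29}} - \frac{853}{2 \left(-2437\right)} = - \frac{14}{\frac{1}{-35}} - - \frac{853}{4874} = - \frac{14}{- \frac{1}{35}} + \frac{853}{4874} = \left(-14\right) \left(-35\right) + \frac{853}{4874} = 490 + \frac{853}{4874} = \frac{2389113}{4874}$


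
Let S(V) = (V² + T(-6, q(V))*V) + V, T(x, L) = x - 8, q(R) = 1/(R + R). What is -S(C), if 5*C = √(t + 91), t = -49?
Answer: -42/25 + 13*√42/5 ≈ 15.170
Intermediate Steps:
q(R) = 1/(2*R)
T(x, L) = -8 + x
C = √42/5 (C = √(-49 + 91)/5 = √42/5 ≈ 1.2961)
S(V) = V² - 13*V (S(V) = (V² + (-8 - 6)*V) + V = (V² - 14*V) + V = V² - 13*V)
-S(C) = -√42/5*(-13 + √42/5) = -√42*(-13 + √42/5)/5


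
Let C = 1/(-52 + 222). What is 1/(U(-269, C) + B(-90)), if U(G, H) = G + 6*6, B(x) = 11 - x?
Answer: -1/132 ≈ -0.0075758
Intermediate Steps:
C = 1/170 ≈ 0.0058824
U(G, H) = 36 + G (U(G, H) = G + 36 = 36 + G)
1/(U(-269, C) + B(-90)) = 1/((36 - 269) + (11 - 1*(-90))) = 1/(-233 + (11 + 90)) = 1/(-233 + 101) = 1/(-132) = -1/132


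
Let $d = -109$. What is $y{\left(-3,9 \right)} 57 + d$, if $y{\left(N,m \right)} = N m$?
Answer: $-1648$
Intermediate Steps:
$y{\left(-3,9 \right)} 57 + d = \left(-3\right) 9 \cdot 57 - 109 = \left(-27\right) 57 - 109 = -1539 - 109 = -1648$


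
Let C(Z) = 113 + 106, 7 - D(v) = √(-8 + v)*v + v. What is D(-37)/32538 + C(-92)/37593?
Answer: 14781/2059261 + 37*I*√5/10846 ≈ 0.0071778 + 0.0076281*I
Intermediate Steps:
D(v) = 7 - v - v*√(-8 + v) (D(v) = 7 - (√(-8 + v)*v + v) = 7 - (v*√(-8 + v) + v) = 7 - (v + v*√(-8 + v)) = 7 + (-v - v*√(-8 + v)) = 7 - v - v*√(-8 + v))
C(Z) = 219
D(-37)/32538 + C(-92)/37593 = (7 - 1*(-37) - 1*(-37)*√(-8 - 37))/32538 + 219/37593 = (7 + 37 - 1*(-37)*√(-45))*(1/32538) + 219*(1/37593) = (7 + 37 - 1*(-37)*3*I*√5)*(1/32538) + 73/12531 = (7 + 37 + 111*I*√5)*(1/32538) + 73/12531 = (44 + 111*I*√5)*(1/32538) + 73/12531 = (2/1479 + 37*I*√5/10846) + 73/12531 = 14781/2059261 + 37*I*√5/10846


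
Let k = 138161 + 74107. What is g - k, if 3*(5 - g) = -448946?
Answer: -187843/3 ≈ -62614.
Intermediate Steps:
g = 448961/3 (g = 5 - ⅓*(-448946) = 5 + 448946/3 = 448961/3 ≈ 1.4965e+5)
k = 212268
g - k = 448961/3 - 1*212268 = 448961/3 - 212268 = -187843/3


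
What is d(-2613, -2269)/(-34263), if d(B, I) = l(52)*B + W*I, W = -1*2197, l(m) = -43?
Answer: -5097352/34263 ≈ -148.77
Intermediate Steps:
W = -2197
d(B, I) = -2197*I - 43*B (d(B, I) = -43*B - 2197*I = -2197*I - 43*B)
d(-2613, -2269)/(-34263) = (-2197*(-2269) - 43*(-2613))/(-34263) = (4984993 + 112359)*(-1/34263) = 5097352*(-1/34263) = -5097352/34263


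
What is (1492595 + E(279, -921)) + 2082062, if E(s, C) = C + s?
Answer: 3574015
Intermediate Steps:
(1492595 + E(279, -921)) + 2082062 = (1492595 + (-921 + 279)) + 2082062 = (1492595 - 642) + 2082062 = 1491953 + 2082062 = 3574015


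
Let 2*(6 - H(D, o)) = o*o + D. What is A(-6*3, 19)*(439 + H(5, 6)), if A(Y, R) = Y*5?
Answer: -38205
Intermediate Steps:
A(Y, R) = 5*Y
H(D, o) = 6 - D/2 - o²/2 (H(D, o) = 6 - (o*o + D)/2 = 6 - (o² + D)/2 = 6 - (D + o²)/2 = 6 + (-D/2 - o²/2) = 6 - D/2 - o²/2)
A(-6*3, 19)*(439 + H(5, 6)) = (5*(-6*3))*(439 + (6 - ½*5 - ½*6²)) = (5*(-18))*(439 + (6 - 5/2 - ½*36)) = -90*(439 + (6 - 5/2 - 18)) = -90*(439 - 29/2) = -90*849/2 = -38205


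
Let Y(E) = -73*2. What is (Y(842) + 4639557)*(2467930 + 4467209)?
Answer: 32174960163129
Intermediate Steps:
Y(E) = -146
(Y(842) + 4639557)*(2467930 + 4467209) = (-146 + 4639557)*(2467930 + 4467209) = 4639411*6935139 = 32174960163129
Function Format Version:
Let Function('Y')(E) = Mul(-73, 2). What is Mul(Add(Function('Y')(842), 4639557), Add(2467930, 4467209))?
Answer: 32174960163129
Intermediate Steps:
Function('Y')(E) = -146
Mul(Add(Function('Y')(842), 4639557), Add(2467930, 4467209)) = Mul(Add(-146, 4639557), Add(2467930, 4467209)) = Mul(4639411, 6935139) = 32174960163129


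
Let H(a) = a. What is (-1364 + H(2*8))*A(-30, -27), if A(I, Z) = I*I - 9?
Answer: -1201068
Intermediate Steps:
A(I, Z) = -9 + I² (A(I, Z) = I² - 9 = -9 + I²)
(-1364 + H(2*8))*A(-30, -27) = (-1364 + 2*8)*(-9 + (-30)²) = (-1364 + 16)*(-9 + 900) = -1348*891 = -1201068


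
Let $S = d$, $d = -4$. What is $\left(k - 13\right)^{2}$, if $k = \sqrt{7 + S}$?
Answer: $\left(13 - \sqrt{3}\right)^{2} \approx 126.97$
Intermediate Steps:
$S = -4$
$k = \sqrt{3}$ ($k = \sqrt{7 - 4} = \sqrt{3} \approx 1.732$)
$\left(k - 13\right)^{2} = \left(\sqrt{3} - 13\right)^{2} = \left(-13 + \sqrt{3}\right)^{2}$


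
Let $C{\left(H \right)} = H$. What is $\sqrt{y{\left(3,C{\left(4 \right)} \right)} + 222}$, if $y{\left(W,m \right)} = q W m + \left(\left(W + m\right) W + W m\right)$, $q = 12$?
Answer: $\sqrt{399} \approx 19.975$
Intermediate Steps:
$y{\left(W,m \right)} = W \left(W + m\right) + 13 W m$ ($y{\left(W,m \right)} = 12 W m + \left(\left(W + m\right) W + W m\right) = 12 W m + \left(W \left(W + m\right) + W m\right) = 12 W m + \left(W m + W \left(W + m\right)\right) = W \left(W + m\right) + 13 W m$)
$\sqrt{y{\left(3,C{\left(4 \right)} \right)} + 222} = \sqrt{3 \left(3 + 14 \cdot 4\right) + 222} = \sqrt{3 \left(3 + 56\right) + 222} = \sqrt{3 \cdot 59 + 222} = \sqrt{177 + 222} = \sqrt{399}$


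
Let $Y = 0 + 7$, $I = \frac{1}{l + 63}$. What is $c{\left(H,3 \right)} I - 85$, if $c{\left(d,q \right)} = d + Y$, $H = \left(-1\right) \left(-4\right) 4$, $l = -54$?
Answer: $- \frac{742}{9} \approx -82.444$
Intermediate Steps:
$I = \frac{1}{9}$ ($I = \frac{1}{-54 + 63} = \frac{1}{9} \approx 0.11111$)
$H = 16$ ($H = 4 \cdot 4 = 16$)
$Y = 7$
$c{\left(d,q \right)} = 7 + d$ ($c{\left(d,q \right)} = d + 7 = 7 + d$)
$c{\left(H,3 \right)} I - 85 = \left(7 + 16\right) \frac{1}{9} - 85 = 23 \cdot \frac{1}{9} - 85 = \frac{23}{9} - 85 = - \frac{742}{9}$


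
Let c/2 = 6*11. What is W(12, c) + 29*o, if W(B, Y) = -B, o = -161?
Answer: -4681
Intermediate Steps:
c = 132 (c = 2*(6*11) = 2*66 = 132)
W(12, c) + 29*o = -1*12 + 29*(-161) = -12 - 4669 = -4681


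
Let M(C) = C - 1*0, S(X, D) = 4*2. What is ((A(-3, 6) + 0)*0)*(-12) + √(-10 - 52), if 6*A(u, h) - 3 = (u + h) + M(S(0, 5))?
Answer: I*√62 ≈ 7.874*I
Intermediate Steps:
S(X, D) = 8
M(C) = C (M(C) = C + 0 = C)
A(u, h) = 11/6 + h/6 + u/6 (A(u, h) = ½ + ((u + h) + 8)/6 = ½ + ((h + u) + 8)/6 = ½ + (8 + h + u)/6 = ½ + (4/3 + h/6 + u/6) = 11/6 + h/6 + u/6)
((A(-3, 6) + 0)*0)*(-12) + √(-10 - 52) = (((11/6 + (⅙)*6 + (⅙)*(-3)) + 0)*0)*(-12) + √(-10 - 52) = (((11/6 + 1 - ½) + 0)*0)*(-12) + √(-62) = ((7/3 + 0)*0)*(-12) + I*√62 = ((7/3)*0)*(-12) + I*√62 = 0*(-12) + I*√62 = 0 + I*√62 = I*√62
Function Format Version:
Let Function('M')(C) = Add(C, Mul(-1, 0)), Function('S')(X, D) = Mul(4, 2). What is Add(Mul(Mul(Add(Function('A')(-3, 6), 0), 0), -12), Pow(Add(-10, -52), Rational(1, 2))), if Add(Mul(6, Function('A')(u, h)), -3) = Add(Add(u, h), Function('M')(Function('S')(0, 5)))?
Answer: Mul(I, Pow(62, Rational(1, 2))) ≈ Mul(7.8740, I)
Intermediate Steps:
Function('S')(X, D) = 8
Function('M')(C) = C (Function('M')(C) = Add(C, 0) = C)
Function('A')(u, h) = Add(Rational(11, 6), Mul(Rational(1, 6), h), Mul(Rational(1, 6), u)) (Function('A')(u, h) = Add(Rational(1, 2), Mul(Rational(1, 6), Add(Add(u, h), 8))) = Add(Rational(1, 2), Mul(Rational(1, 6), Add(Add(h, u), 8))) = Add(Rational(1, 2), Mul(Rational(1, 6), Add(8, h, u))) = Add(Rational(1, 2), Add(Rational(4, 3), Mul(Rational(1, 6), h), Mul(Rational(1, 6), u))) = Add(Rational(11, 6), Mul(Rational(1, 6), h), Mul(Rational(1, 6), u)))
Add(Mul(Mul(Add(Function('A')(-3, 6), 0), 0), -12), Pow(Add(-10, -52), Rational(1, 2))) = Add(Mul(Mul(Add(Add(Rational(11, 6), Mul(Rational(1, 6), 6), Mul(Rational(1, 6), -3)), 0), 0), -12), Pow(Add(-10, -52), Rational(1, 2))) = Add(Mul(Mul(Add(Add(Rational(11, 6), 1, Rational(-1, 2)), 0), 0), -12), Pow(-62, Rational(1, 2))) = Add(Mul(Mul(Add(Rational(7, 3), 0), 0), -12), Mul(I, Pow(62, Rational(1, 2)))) = Add(Mul(Mul(Rational(7, 3), 0), -12), Mul(I, Pow(62, Rational(1, 2)))) = Add(Mul(0, -12), Mul(I, Pow(62, Rational(1, 2)))) = Add(0, Mul(I, Pow(62, Rational(1, 2)))) = Mul(I, Pow(62, Rational(1, 2)))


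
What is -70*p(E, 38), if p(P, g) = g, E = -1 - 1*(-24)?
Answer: -2660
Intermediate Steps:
E = 23 (E = -1 + 24 = 23)
-70*p(E, 38) = -70*38 = -2660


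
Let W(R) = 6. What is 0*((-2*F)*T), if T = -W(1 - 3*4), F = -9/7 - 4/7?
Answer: 0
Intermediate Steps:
F = -13/7 (F = -9*⅐ - 4*⅐ = -9/7 - 4/7 = -13/7 ≈ -1.8571)
T = -6 (T = -1*6 = -6)
0*((-2*F)*T) = 0*(-2*(-13/7)*(-6)) = 0*((26/7)*(-6)) = 0*(-156/7) = 0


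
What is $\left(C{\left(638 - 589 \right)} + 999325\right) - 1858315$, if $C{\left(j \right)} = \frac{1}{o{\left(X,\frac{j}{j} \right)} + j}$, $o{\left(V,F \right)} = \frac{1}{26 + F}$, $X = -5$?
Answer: $- \frac{1137302733}{1324} \approx -8.5899 \cdot 10^{5}$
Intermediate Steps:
$C{\left(j \right)} = \frac{1}{\frac{1}{27} + j}$ ($C{\left(j \right)} = \frac{1}{\frac{1}{26 + \frac{j}{j}} + j} = \frac{1}{\frac{1}{26 + 1} + j} = \frac{1}{\frac{1}{27} + j}$)
$\left(C{\left(638 - 589 \right)} + 999325\right) - 1858315 = \left(\frac{27}{1 + 27 \left(638 - 589\right)} + 999325\right) - 1858315 = \left(\frac{27}{1 + 27 \cdot 49} + 999325\right) - 1858315 = \left(\frac{27}{1 + 1323} + 999325\right) - 1858315 = \left(\frac{27}{1324} + 999325\right) - 1858315 = \frac{1323106327}{1324} - 1858315 = - \frac{1137302733}{1324}$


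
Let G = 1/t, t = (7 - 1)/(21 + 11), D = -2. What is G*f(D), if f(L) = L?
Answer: -32/3 ≈ -10.667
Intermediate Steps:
t = 3/16 (t = 6/32 = 6*(1/32) = 3/16 ≈ 0.18750)
G = 16/3 (G = 1/(3/16) = 16/3 ≈ 5.3333)
G*f(D) = (16/3)*(-2) = -32/3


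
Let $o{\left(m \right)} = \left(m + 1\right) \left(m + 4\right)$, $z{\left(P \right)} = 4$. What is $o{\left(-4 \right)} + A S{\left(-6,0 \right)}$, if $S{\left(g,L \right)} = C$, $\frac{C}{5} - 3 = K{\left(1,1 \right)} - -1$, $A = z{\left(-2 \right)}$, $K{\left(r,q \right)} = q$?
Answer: $100$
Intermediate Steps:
$A = 4$
$C = 25$ ($C = 15 + 5 \left(1 - -1\right) = 15 + 5 \left(1 + 1\right) = 15 + 5 \cdot 2 = 15 + 10 = 25$)
$o{\left(m \right)} = \left(1 + m\right) \left(4 + m\right)$
$S{\left(g,L \right)} = 25$
$o{\left(-4 \right)} + A S{\left(-6,0 \right)} = \left(4 + \left(-4\right)^{2} + 5 \left(-4\right)\right) + 4 \cdot 25 = \left(4 + 16 - 20\right) + 100 = 0 + 100 = 100$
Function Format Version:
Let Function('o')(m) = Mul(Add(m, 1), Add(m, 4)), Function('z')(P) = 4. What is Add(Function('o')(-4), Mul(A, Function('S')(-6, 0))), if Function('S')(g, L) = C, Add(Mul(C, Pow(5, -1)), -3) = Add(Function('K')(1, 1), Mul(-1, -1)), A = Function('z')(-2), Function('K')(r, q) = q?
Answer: 100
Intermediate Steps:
A = 4
C = 25 (C = Add(15, Mul(5, Add(1, Mul(-1, -1)))) = Add(15, Mul(5, Add(1, 1))) = Add(15, Mul(5, 2)) = Add(15, 10) = 25)
Function('o')(m) = Mul(Add(1, m), Add(4, m))
Function('S')(g, L) = 25
Add(Function('o')(-4), Mul(A, Function('S')(-6, 0))) = Add(Add(4, Pow(-4, 2), Mul(5, -4)), Mul(4, 25)) = Add(Add(4, 16, -20), 100) = Add(0, 100) = 100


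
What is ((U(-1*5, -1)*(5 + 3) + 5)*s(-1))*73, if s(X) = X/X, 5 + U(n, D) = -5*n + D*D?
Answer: 12629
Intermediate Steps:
U(n, D) = -5 + D² - 5*n (U(n, D) = -5 + (-5*n + D*D) = -5 + (-5*n + D²) = -5 + (D² - 5*n) = -5 + D² - 5*n)
s(X) = 1
((U(-1*5, -1)*(5 + 3) + 5)*s(-1))*73 = (((-5 + (-1)² - (-5)*5)*(5 + 3) + 5)*1)*73 = (((-5 + 1 - 5*(-5))*8 + 5)*1)*73 = (((-5 + 1 + 25)*8 + 5)*1)*73 = ((21*8 + 5)*1)*73 = ((168 + 5)*1)*73 = (173*1)*73 = 173*73 = 12629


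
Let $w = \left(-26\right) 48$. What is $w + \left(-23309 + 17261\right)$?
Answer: $-7296$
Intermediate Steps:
$w = -1248$
$w + \left(-23309 + 17261\right) = -1248 + \left(-23309 + 17261\right) = -1248 - 6048 = -7296$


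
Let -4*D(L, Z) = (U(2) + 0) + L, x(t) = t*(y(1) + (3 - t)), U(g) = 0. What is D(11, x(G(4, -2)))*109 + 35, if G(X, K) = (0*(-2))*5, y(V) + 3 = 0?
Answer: -1059/4 ≈ -264.75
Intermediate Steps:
y(V) = -3 (y(V) = -3 + 0 = -3)
G(X, K) = 0 (G(X, K) = 0*5 = 0)
x(t) = -t² (x(t) = t*(-3 + (3 - t)) = t*(-t) = -t²)
D(L, Z) = -L/4 (D(L, Z) = -((0 + 0) + L)/4 = -(0 + L)/4 = -L/4)
D(11, x(G(4, -2)))*109 + 35 = -¼*11*109 + 35 = -11/4*109 + 35 = -1199/4 + 35 = -1059/4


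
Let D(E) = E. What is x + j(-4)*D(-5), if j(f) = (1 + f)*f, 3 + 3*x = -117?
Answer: -100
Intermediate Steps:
x = -40 (x = -1 + (⅓)*(-117) = -1 - 39 = -40)
j(f) = f*(1 + f)
x + j(-4)*D(-5) = -40 - 4*(1 - 4)*(-5) = -40 - 4*(-3)*(-5) = -40 + 12*(-5) = -40 - 60 = -100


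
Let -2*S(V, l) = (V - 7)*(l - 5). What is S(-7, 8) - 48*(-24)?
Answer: 1173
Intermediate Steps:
S(V, l) = -(-7 + V)*(-5 + l)/2 (S(V, l) = -(V - 7)*(l - 5)/2 = -(-7 + V)*(-5 + l)/2)
S(-7, 8) - 48*(-24) = (-35/2 + (5/2)*(-7) + (7/2)*8 - 1/2*(-7)*8) - 48*(-24) = (-35/2 - 35/2 + 28 + 28) + 1152 = 21 + 1152 = 1173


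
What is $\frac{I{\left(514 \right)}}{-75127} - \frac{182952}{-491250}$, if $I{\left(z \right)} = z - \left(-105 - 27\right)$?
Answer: $\frac{2237881234}{6151023125} \approx 0.36382$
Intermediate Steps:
$I{\left(z \right)} = 132 + z$ ($I{\left(z \right)} = z - -132 = z + 132 = 132 + z$)
$\frac{I{\left(514 \right)}}{-75127} - \frac{182952}{-491250} = \frac{132 + 514}{-75127} - \frac{182952}{-491250} = 646 \left(- \frac{1}{75127}\right) - - \frac{30492}{81875} = - \frac{646}{75127} + \frac{30492}{81875} = \frac{2237881234}{6151023125}$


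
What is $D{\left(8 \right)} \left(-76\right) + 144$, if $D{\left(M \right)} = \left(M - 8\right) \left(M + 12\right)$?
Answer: $144$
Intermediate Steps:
$D{\left(M \right)} = \left(-8 + M\right) \left(12 + M\right)$
$D{\left(8 \right)} \left(-76\right) + 144 = \left(-96 + 8^{2} + 4 \cdot 8\right) \left(-76\right) + 144 = \left(-96 + 64 + 32\right) \left(-76\right) + 144 = 0 \left(-76\right) + 144 = 0 + 144 = 144$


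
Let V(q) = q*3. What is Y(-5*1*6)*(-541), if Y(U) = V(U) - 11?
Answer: 54641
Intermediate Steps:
V(q) = 3*q
Y(U) = -11 + 3*U (Y(U) = 3*U - 11 = -11 + 3*U)
Y(-5*1*6)*(-541) = (-11 + 3*(-5*1*6))*(-541) = (-11 + 3*(-5*6))*(-541) = (-11 + 3*(-30))*(-541) = (-11 - 90)*(-541) = -101*(-541) = 54641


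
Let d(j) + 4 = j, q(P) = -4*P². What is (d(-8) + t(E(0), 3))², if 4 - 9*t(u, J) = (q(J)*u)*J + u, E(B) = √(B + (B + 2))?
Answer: 3746/9 - 22256*√2/81 ≈ 27.645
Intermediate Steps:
E(B) = √(2 + 2*B) (E(B) = √(B + (2 + B)) = √(2 + 2*B))
d(j) = -4 + j
t(u, J) = 4/9 - u/9 + 4*u*J³/9 (t(u, J) = 4/9 - (((-4*J²)*u)*J + u)/9 = 4/9 - ((-4*u*J²)*J + u)/9 = 4/9 - (-4*u*J³ + u)/9 = 4/9 - (u - 4*u*J³)/9 = 4/9 + (-u/9 + 4*u*J³/9) = 4/9 - u/9 + 4*u*J³/9)
(d(-8) + t(E(0), 3))² = ((-4 - 8) + (4/9 - √(2 + 2*0)/9 + (4/9)*√(2 + 2*0)*3³))² = (-12 + (4/9 - √(2 + 0)/9 + (4/9)*√(2 + 0)*27))² = (-12 + (4/9 - √2/9 + (4/9)*√2*27))² = (-12 + (4/9 - √2/9 + 12*√2))² = (-12 + (4/9 + 107*√2/9))² = (-104/9 + 107*√2/9)²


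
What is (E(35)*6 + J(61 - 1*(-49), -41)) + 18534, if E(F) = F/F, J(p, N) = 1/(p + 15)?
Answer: 2317501/125 ≈ 18540.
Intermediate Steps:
J(p, N) = 1/(15 + p)
E(F) = 1
(E(35)*6 + J(61 - 1*(-49), -41)) + 18534 = (1*6 + 1/(15 + (61 - 1*(-49)))) + 18534 = (6 + 1/(15 + (61 + 49))) + 18534 = (6 + 1/(15 + 110)) + 18534 = (6 + 1/125) + 18534 = 751/125 + 18534 = 2317501/125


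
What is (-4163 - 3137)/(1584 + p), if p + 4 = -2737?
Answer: 7300/1157 ≈ 6.3094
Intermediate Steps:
p = -2741 (p = -4 - 2737 = -2741)
(-4163 - 3137)/(1584 + p) = (-4163 - 3137)/(1584 - 2741) = -7300/(-1157) = -7300*(-1/1157) = 7300/1157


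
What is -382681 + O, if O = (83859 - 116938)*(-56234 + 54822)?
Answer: 46324867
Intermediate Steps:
O = 46707548 (O = -33079*(-1412) = 46707548)
-382681 + O = -382681 + 46707548 = 46324867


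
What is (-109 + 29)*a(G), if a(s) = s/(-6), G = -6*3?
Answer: -240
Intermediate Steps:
G = -18
a(s) = -s/6 (a(s) = s*(-⅙) = -s/6)
(-109 + 29)*a(G) = (-109 + 29)*(-⅙*(-18)) = -80*3 = -240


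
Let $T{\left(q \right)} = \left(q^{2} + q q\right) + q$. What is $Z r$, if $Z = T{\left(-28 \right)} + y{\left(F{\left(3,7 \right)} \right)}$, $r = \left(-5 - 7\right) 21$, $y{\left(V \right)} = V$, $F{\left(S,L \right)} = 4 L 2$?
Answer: $-402192$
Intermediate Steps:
$F{\left(S,L \right)} = 8 L$
$T{\left(q \right)} = q + 2 q^{2}$ ($T{\left(q \right)} = \left(q^{2} + q^{2}\right) + q = 2 q^{2} + q = q + 2 q^{2}$)
$r = -252$ ($r = \left(-12\right) 21 = -252$)
$Z = 1596$ ($Z = - 28 \left(1 + 2 \left(-28\right)\right) + 8 \cdot 7 = - 28 \left(1 - 56\right) + 56 = \left(-28\right) \left(-55\right) + 56 = 1540 + 56 = 1596$)
$Z r = 1596 \left(-252\right) = -402192$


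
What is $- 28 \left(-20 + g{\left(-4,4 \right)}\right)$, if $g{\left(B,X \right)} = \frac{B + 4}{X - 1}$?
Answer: $560$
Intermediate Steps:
$g{\left(B,X \right)} = \frac{4 + B}{-1 + X}$
$- 28 \left(-20 + g{\left(-4,4 \right)}\right) = - 28 \left(-20 + \frac{4 - 4}{-1 + 4}\right) = - 28 \left(-20 + \frac{1}{3} \cdot 0\right) = - 28 \left(-20 + 0\right) = \left(-28\right) \left(-20\right) = 560$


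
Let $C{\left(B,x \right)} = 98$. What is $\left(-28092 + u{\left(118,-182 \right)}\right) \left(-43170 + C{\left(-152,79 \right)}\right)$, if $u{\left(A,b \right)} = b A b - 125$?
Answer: $-167137234880$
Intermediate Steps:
$u{\left(A,b \right)} = -125 + A b^{2}$ ($u{\left(A,b \right)} = A b b - 125 = A b^{2} - 125 = -125 + A b^{2}$)
$\left(-28092 + u{\left(118,-182 \right)}\right) \left(-43170 + C{\left(-152,79 \right)}\right) = \left(-28092 - \left(125 - 118 \left(-182\right)^{2}\right)\right) \left(-43170 + 98\right) = \left(-28092 + \left(-125 + 118 \cdot 33124\right)\right) \left(-43072\right) = \left(-28092 + \left(-125 + 3908632\right)\right) \left(-43072\right) = \left(-28092 + 3908507\right) \left(-43072\right) = 3880415 \left(-43072\right) = -167137234880$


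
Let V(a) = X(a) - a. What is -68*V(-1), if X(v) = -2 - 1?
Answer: 136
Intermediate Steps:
X(v) = -3
V(a) = -3 - a
-68*V(-1) = -68*(-3 - 1*(-1)) = -68*(-3 + 1) = -68*(-2) = 136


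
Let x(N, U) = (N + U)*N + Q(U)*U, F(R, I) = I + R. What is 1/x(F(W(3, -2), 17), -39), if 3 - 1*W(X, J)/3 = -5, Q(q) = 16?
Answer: -1/542 ≈ -0.0018450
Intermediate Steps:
W(X, J) = 24 (W(X, J) = 9 - 3*(-5) = 9 + 15 = 24)
x(N, U) = 16*U + N*(N + U) (x(N, U) = (N + U)*N + 16*U = N*(N + U) + 16*U = 16*U + N*(N + U))
1/x(F(W(3, -2), 17), -39) = 1/((17 + 24)² + 16*(-39) + (17 + 24)*(-39)) = 1/(41² - 624 + 41*(-39)) = 1/(1681 - 624 - 1599) = 1/(-542) = -1/542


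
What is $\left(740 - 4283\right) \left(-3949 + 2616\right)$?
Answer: $4722819$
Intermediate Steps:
$\left(740 - 4283\right) \left(-3949 + 2616\right) = \left(-3543\right) \left(-1333\right) = 4722819$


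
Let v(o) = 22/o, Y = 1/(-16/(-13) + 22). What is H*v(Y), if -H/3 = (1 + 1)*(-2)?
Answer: 79728/13 ≈ 6132.9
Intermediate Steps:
H = 12 (H = -3*(1 + 1)*(-2) = -6*(-2) = -3*(-4) = 12)
Y = 13/302 (Y = 1/(-16*(-1/13) + 22) = 1/(16/13 + 22) = 1/(302/13) = 13/302 ≈ 0.043046)
H*v(Y) = 12*(22/(13/302)) = 12*(22*(302/13)) = 12*(6644/13) = 79728/13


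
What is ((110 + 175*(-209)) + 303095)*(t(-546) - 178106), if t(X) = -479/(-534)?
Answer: -12679339684375/267 ≈ -4.7488e+10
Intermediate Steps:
t(X) = 479/534 (t(X) = -479*(-1/534) = 479/534)
((110 + 175*(-209)) + 303095)*(t(-546) - 178106) = ((110 + 175*(-209)) + 303095)*(479/534 - 178106) = ((110 - 36575) + 303095)*(-95108125/534) = (-36465 + 303095)*(-95108125/534) = 266630*(-95108125/534) = -12679339684375/267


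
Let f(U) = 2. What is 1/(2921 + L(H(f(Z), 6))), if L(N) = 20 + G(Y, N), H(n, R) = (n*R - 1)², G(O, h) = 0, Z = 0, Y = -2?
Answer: 1/2941 ≈ 0.00034002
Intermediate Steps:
H(n, R) = (-1 + R*n)² (H(n, R) = (R*n - 1)² = (-1 + R*n)²)
L(N) = 20 (L(N) = 20 + 0 = 20)
1/(2921 + L(H(f(Z), 6))) = 1/(2921 + 20) = 1/2941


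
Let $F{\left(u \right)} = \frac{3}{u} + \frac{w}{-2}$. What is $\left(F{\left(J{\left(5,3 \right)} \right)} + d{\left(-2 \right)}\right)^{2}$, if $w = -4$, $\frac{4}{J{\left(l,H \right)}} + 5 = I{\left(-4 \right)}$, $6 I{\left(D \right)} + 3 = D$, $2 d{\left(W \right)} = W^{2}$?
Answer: $\frac{25}{64} \approx 0.39063$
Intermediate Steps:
$d{\left(W \right)} = \frac{W^{2}}{2}$
$I{\left(D \right)} = - \frac{1}{2} + \frac{D}{6}$
$J{\left(l,H \right)} = - \frac{24}{37}$ ($J{\left(l,H \right)} = \frac{4}{-5 + \left(- \frac{1}{2} + \frac{1}{6} \left(-4\right)\right)} = \frac{4}{-5 - \frac{7}{6}} = \frac{4}{- \frac{37}{6}} = 4 \left(- \frac{6}{37}\right) = - \frac{24}{37}$)
$F{\left(u \right)} = 2 + \frac{3}{u}$ ($F{\left(u \right)} = \frac{3}{u} - \frac{4}{-2} = \frac{3}{u} - -2 = \frac{3}{u} + 2 = 2 + \frac{3}{u}$)
$\left(F{\left(J{\left(5,3 \right)} \right)} + d{\left(-2 \right)}\right)^{2} = \left(\left(2 + \frac{3}{- \frac{24}{37}}\right) + \frac{\left(-2\right)^{2}}{2}\right)^{2} = \left(\left(2 + 3 \left(- \frac{37}{24}\right)\right) + \frac{1}{2} \cdot 4\right)^{2} = \left(\left(2 - \frac{37}{8}\right) + 2\right)^{2} = \left(- \frac{21}{8} + 2\right)^{2} = \left(- \frac{5}{8}\right)^{2} = \frac{25}{64}$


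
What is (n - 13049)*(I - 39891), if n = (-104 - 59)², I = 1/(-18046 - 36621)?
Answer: -29483351948960/54667 ≈ -5.3933e+8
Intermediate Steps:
I = -1/54667 (I = 1/(-54667) = -1/54667 ≈ -1.8293e-5)
n = 26569 (n = (-163)² = 26569)
(n - 13049)*(I - 39891) = (26569 - 13049)*(-1/54667 - 39891) = 13520*(-2180721298/54667) = -29483351948960/54667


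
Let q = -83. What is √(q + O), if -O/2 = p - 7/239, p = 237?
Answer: I*√31813051/239 ≈ 23.6*I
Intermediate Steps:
O = -113272/239 (O = -2*(237 - 7/239) = -2*56636/239 = -113272/239 ≈ -473.94)
√(q + O) = √(-83 - 113272/239) = √(-133109/239) = I*√31813051/239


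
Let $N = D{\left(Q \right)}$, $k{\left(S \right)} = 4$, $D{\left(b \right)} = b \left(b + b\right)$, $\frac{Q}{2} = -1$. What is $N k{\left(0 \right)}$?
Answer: $32$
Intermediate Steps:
$Q = -2$ ($Q = 2 \left(-1\right) = -2$)
$D{\left(b \right)} = 2 b^{2}$ ($D{\left(b \right)} = b 2 b = 2 b^{2}$)
$N = 8$ ($N = 2 \left(-2\right)^{2} = 2 \cdot 4 = 8$)
$N k{\left(0 \right)} = 8 \cdot 4 = 32$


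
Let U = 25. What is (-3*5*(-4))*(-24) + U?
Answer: -1415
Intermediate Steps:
(-3*5*(-4))*(-24) + U = (-3*5*(-4))*(-24) + 25 = -15*(-4)*(-24) + 25 = 60*(-24) + 25 = -1440 + 25 = -1415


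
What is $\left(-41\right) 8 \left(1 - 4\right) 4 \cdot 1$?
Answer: $3936$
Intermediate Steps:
$\left(-41\right) 8 \left(1 - 4\right) 4 \cdot 1 = - 328 \left(\left(-3\right) 4\right) = \left(-328\right) \left(-12\right) = 3936$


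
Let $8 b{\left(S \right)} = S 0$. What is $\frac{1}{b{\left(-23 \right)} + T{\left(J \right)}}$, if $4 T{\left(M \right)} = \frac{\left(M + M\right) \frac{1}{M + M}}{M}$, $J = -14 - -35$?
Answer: $84$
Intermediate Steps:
$J = 21$ ($J = -14 + 35 = 21$)
$b{\left(S \right)} = 0$ ($b{\left(S \right)} = \frac{S 0}{8} = \frac{1}{8} \cdot 0 = 0$)
$T{\left(M \right)} = \frac{1}{4 M}$ ($T{\left(M \right)} = \frac{\frac{M + M}{M + M} \frac{1}{M}}{4} = \frac{\frac{2 M}{2 M} \frac{1}{M}}{4} = \frac{2 M \frac{1}{2 M} \frac{1}{M}}{4} = \frac{1 \frac{1}{M}}{4} = \frac{1}{4 M}$)
$\frac{1}{b{\left(-23 \right)} + T{\left(J \right)}} = \frac{1}{0 + \frac{1}{4 \cdot 21}} = \frac{1}{0 + \frac{1}{4} \cdot \frac{1}{21}} = \frac{1}{0 + \frac{1}{84}} = \frac{1}{\frac{1}{84}} = 84$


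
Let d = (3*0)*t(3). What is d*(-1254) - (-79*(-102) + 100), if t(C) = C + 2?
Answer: -8158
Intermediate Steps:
t(C) = 2 + C
d = 0 (d = (3*0)*(2 + 3) = 0*5 = 0)
d*(-1254) - (-79*(-102) + 100) = 0*(-1254) - (-79*(-102) + 100) = 0 - (8058 + 100) = 0 - 1*8158 = 0 - 8158 = -8158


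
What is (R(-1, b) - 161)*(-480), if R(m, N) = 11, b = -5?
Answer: 72000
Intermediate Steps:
(R(-1, b) - 161)*(-480) = (11 - 161)*(-480) = -150*(-480) = 72000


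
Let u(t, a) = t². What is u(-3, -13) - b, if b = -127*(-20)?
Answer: -2531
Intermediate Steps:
b = 2540
u(-3, -13) - b = (-3)² - 1*2540 = 9 - 2540 = -2531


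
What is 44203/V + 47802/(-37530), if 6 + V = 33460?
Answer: 9961747/209254770 ≈ 0.047606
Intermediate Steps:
V = 33454 (V = -6 + 33460 = 33454)
44203/V + 47802/(-37530) = 44203/33454 + 47802/(-37530) = 44203*(1/33454) + 47802*(-1/37530) = 44203/33454 - 7967/6255 = 9961747/209254770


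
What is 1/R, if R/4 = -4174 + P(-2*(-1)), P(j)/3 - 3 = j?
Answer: -1/16636 ≈ -6.0111e-5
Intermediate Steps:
P(j) = 9 + 3*j
R = -16636 (R = 4*(-4174 + (9 + 3*(-2*(-1)))) = 4*(-4174 + (9 + 3*2)) = 4*(-4174 + (9 + 6)) = 4*(-4174 + 15) = 4*(-4159) = -16636)
1/R = 1/(-16636) = -1/16636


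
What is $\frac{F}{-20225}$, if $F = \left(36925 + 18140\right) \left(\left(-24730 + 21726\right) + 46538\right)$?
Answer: $- \frac{479439942}{4045} \approx -1.1853 \cdot 10^{5}$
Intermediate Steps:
$F = 2397199710$ ($F = 55065 \left(-3004 + 46538\right) = 55065 \cdot 43534 = 2397199710$)
$\frac{F}{-20225} = \frac{2397199710}{-20225} = 2397199710 \left(- \frac{1}{20225}\right) = - \frac{479439942}{4045}$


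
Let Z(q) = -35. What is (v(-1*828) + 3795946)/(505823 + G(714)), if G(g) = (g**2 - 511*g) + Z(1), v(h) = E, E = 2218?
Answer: 1899082/325365 ≈ 5.8368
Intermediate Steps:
v(h) = 2218
G(g) = -35 + g**2 - 511*g (G(g) = (g**2 - 511*g) - 35 = -35 + g**2 - 511*g)
(v(-1*828) + 3795946)/(505823 + G(714)) = (2218 + 3795946)/(505823 + (-35 + 714**2 - 511*714)) = 3798164/(505823 + (-35 + 509796 - 364854)) = 3798164/(505823 + 144907) = 3798164/650730 = 3798164*(1/650730) = 1899082/325365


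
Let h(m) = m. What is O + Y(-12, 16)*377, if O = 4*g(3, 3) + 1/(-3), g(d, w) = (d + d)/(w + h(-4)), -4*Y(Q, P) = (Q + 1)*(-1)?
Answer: -12733/12 ≈ -1061.1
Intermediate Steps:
Y(Q, P) = ¼ + Q/4 (Y(Q, P) = -(Q + 1)*(-1)/4 = -(1 + Q)*(-1)/4 = -(-1 - Q)/4 = ¼ + Q/4)
g(d, w) = 2*d/(-4 + w) (g(d, w) = (d + d)/(w - 4) = (2*d)/(-4 + w) = 2*d/(-4 + w))
O = -73/3 (O = 4*(2*3/(-4 + 3)) + 1/(-3) = 4*(2*3/(-1)) - ⅓ = 4*(2*3*(-1)) - ⅓ = 4*(-6) - ⅓ = -24 - ⅓ = -73/3 ≈ -24.333)
O + Y(-12, 16)*377 = -73/3 + (¼ + (¼)*(-12))*377 = -73/3 + (¼ - 3)*377 = -73/3 - 11/4*377 = -73/3 - 4147/4 = -12733/12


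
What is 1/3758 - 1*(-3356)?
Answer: 12611849/3758 ≈ 3356.0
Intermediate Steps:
1/3758 - 1*(-3356) = 1/3758 + 3356 = 12611849/3758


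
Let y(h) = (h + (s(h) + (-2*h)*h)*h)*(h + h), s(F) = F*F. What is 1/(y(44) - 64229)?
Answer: -1/7556549 ≈ -1.3234e-7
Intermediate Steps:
s(F) = F**2
y(h) = 2*h*(h - h**3) (y(h) = (h + (h**2 + (-2*h)*h)*h)*(h + h) = (h + (h**2 - 2*h**2)*h)*(2*h) = (h + (-h**2)*h)*(2*h) = (h - h**3)*(2*h) = 2*h*(h - h**3))
1/(y(44) - 64229) = 1/(2*44**2*(1 - 1*44**2) - 64229) = 1/(2*1936*(1 - 1*1936) - 64229) = 1/(2*1936*(1 - 1936) - 64229) = 1/(2*1936*(-1935) - 64229) = 1/(-7492320 - 64229) = 1/(-7556549) = -1/7556549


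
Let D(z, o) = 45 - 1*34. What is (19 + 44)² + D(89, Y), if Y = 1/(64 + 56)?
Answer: 3980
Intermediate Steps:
Y = 1/120 ≈ 0.0083333
D(z, o) = 11 (D(z, o) = 45 - 34 = 11)
(19 + 44)² + D(89, Y) = (19 + 44)² + 11 = 63² + 11 = 3969 + 11 = 3980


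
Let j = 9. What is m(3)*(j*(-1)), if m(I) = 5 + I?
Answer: -72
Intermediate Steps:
m(3)*(j*(-1)) = (5 + 3)*(9*(-1)) = 8*(-9) = -72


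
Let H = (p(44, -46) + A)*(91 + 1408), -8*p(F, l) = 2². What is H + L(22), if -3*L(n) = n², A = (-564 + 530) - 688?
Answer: -6499133/6 ≈ -1.0832e+6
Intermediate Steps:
A = -722 (A = -34 - 688 = -722)
p(F, l) = -½ (p(F, l) = -⅛*2² = -⅛*4 = -½)
L(n) = -n²/3
H = -2166055/2 (H = (-½ - 722)*(91 + 1408) = -1445/2*1499 = -2166055/2 ≈ -1.0830e+6)
H + L(22) = -2166055/2 - ⅓*22² = -2166055/2 - ⅓*484 = -2166055/2 - 484/3 = -6499133/6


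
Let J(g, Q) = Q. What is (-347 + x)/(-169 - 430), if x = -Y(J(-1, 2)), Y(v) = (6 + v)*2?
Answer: 363/599 ≈ 0.60601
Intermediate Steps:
Y(v) = 12 + 2*v
x = -16 (x = -(12 + 2*2) = -(12 + 4) = -1*16 = -16)
(-347 + x)/(-169 - 430) = (-347 - 16)/(-169 - 430) = -363/(-599) = -363*(-1/599) = 363/599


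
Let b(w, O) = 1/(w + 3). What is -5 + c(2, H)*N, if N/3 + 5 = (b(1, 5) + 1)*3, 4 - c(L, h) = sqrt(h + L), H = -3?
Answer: -20 + 15*I/4 ≈ -20.0 + 3.75*I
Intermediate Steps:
b(w, O) = 1/(3 + w)
c(L, h) = 4 - sqrt(L + h) (c(L, h) = 4 - sqrt(h + L) = 4 - sqrt(L + h))
N = -15/4 (N = -15 + 3*((1/(3 + 1) + 1)*3) = -15 + 3*((1/4 + 1)*3) = -15 + 3*((5/4)*3) = -15 + 3*(15/4) = -15 + 45/4 = -15/4 ≈ -3.7500)
-5 + c(2, H)*N = -5 + (4 - sqrt(2 - 3))*(-15/4) = -5 + (4 - sqrt(-1))*(-15/4) = -5 + (4 - I)*(-15/4) = -5 + (-15 + 15*I/4) = -20 + 15*I/4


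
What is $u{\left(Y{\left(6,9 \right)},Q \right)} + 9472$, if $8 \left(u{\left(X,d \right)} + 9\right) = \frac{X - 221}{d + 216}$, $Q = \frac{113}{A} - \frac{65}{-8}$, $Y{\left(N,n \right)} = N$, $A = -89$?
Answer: $\frac{1501503464}{158673} \approx 9462.9$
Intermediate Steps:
$Q = \frac{4881}{712}$ ($Q = \frac{113}{-89} - \frac{65}{-8} = 113 \left(- \frac{1}{89}\right) - - \frac{65}{8} = - \frac{113}{89} + \frac{65}{8} = \frac{4881}{712} \approx 6.8553$)
$u{\left(X,d \right)} = -9 + \frac{-221 + X}{8 \left(216 + d\right)}$ ($u{\left(X,d \right)} = -9 + \frac{\left(X - 221\right) \frac{1}{d + 216}}{8} = -9 + \frac{\left(-221 + X\right) \frac{1}{216 + d}}{8} = -9 + \frac{\frac{1}{216 + d} \left(-221 + X\right)}{8} = -9 + \frac{-221 + X}{8 \left(216 + d\right)}$)
$u{\left(Y{\left(6,9 \right)},Q \right)} + 9472 = \frac{-15773 + 6 - \frac{43929}{89}}{8 \left(216 + \frac{4881}{712}\right)} + 9472 = \frac{-15773 + 6 - \frac{43929}{89}}{8 \cdot \frac{158673}{712}} + 9472 = \frac{1}{8} \cdot \frac{712}{158673} \left(- \frac{1447192}{89}\right) + 9472 = - \frac{1447192}{158673} + 9472 = \frac{1501503464}{158673}$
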